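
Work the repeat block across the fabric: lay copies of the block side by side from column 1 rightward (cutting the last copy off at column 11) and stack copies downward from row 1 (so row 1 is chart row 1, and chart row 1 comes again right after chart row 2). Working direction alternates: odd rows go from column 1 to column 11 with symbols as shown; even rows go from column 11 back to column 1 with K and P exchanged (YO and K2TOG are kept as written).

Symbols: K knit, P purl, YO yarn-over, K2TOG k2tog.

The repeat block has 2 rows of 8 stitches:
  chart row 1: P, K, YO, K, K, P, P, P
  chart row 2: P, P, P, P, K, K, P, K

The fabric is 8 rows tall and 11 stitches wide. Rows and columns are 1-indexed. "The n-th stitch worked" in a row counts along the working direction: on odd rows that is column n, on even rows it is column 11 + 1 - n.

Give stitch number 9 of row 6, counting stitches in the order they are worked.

Row 6: (6-1) mod 2 = 1, so use chart row 2. Even row -> WS.
Chart row 2 tiled across columns 1-11: P P P P K K P K P P P
Wrong side: read the tiled row from column 11 down to 1 and exchange K with P (leave YO, K2TOG).
Row 6 as worked: K K K P K P P K K K K
The 9th stitch worked is K.

== STITCH ==
K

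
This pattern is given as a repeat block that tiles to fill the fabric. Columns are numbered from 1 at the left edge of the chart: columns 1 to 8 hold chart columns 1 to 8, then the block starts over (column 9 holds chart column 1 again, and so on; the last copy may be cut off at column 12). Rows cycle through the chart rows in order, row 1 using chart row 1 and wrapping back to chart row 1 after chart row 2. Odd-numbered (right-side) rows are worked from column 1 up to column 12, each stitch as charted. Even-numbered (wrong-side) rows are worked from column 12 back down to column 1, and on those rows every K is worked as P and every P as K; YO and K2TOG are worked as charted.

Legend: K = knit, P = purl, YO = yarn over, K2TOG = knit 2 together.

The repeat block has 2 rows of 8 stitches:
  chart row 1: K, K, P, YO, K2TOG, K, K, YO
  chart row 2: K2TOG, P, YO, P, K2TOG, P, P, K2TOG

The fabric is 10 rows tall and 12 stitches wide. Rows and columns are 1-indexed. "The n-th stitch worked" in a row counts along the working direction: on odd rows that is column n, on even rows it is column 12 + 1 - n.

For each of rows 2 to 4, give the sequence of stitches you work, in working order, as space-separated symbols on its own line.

Row 2: chart row 2, WS - tiled (columns 1-12): K2TOG P YO P K2TOG P P K2TOG K2TOG P YO P; work from column 12 back to 1 with K<->P swapped.
Row 3: chart row 1, RS - tile across columns 1-12 and work as-is.
Row 4: chart row 2, WS - tiled (columns 1-12): K2TOG P YO P K2TOG P P K2TOG K2TOG P YO P; work from column 12 back to 1 with K<->P swapped.

Result:
K YO K K2TOG K2TOG K K K2TOG K YO K K2TOG
K K P YO K2TOG K K YO K K P YO
K YO K K2TOG K2TOG K K K2TOG K YO K K2TOG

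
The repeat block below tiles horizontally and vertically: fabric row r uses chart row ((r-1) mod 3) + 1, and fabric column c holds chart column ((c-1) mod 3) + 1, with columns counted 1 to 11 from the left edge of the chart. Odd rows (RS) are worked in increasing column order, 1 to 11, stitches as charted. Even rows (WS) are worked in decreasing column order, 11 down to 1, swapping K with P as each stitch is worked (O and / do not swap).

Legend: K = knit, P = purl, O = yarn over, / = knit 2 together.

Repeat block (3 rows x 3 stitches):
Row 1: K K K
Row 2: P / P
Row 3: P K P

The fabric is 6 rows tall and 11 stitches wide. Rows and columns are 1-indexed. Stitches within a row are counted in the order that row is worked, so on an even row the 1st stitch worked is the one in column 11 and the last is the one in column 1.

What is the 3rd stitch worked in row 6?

Row 6 uses chart row ((6-1) mod 3)+1 = 3. Row 6 is even, so WS.
Chart row 3 tiled across columns 1-11: P K P P K P P K P P K
WS row: flip the tiled sequence (start at column 11) and apply K<->P; O and / stay.
Row 6 as worked: P K K P K K P K K P K
Stitch 3 in working order -> K

Result:
K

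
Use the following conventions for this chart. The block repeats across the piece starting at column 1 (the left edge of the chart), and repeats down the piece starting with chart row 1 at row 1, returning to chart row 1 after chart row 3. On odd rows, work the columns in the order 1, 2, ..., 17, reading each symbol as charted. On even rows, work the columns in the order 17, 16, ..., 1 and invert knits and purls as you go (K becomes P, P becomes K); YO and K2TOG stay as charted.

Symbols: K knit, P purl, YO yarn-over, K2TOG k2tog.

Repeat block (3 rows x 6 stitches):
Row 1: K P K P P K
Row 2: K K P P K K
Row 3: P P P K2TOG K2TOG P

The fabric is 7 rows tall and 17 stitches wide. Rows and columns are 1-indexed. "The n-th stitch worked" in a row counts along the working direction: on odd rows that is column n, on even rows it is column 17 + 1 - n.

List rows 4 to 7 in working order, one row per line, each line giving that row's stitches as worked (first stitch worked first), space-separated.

Row 4: chart row 1, WS - tiled (columns 1-17): K P K P P K K P K P P K K P K P P; work from column 17 back to 1 with K<->P swapped.
Row 5: chart row 2, RS - tile across columns 1-17 and work as-is.
Row 6: chart row 3, WS - tiled (columns 1-17): P P P K2TOG K2TOG P P P P K2TOG K2TOG P P P P K2TOG K2TOG; work from column 17 back to 1 with K<->P swapped.
Row 7: chart row 1, RS - tile across columns 1-17 and work as-is.

Rows as worked:
K K P K P P K K P K P P K K P K P
K K P P K K K K P P K K K K P P K
K2TOG K2TOG K K K K K2TOG K2TOG K K K K K2TOG K2TOG K K K
K P K P P K K P K P P K K P K P P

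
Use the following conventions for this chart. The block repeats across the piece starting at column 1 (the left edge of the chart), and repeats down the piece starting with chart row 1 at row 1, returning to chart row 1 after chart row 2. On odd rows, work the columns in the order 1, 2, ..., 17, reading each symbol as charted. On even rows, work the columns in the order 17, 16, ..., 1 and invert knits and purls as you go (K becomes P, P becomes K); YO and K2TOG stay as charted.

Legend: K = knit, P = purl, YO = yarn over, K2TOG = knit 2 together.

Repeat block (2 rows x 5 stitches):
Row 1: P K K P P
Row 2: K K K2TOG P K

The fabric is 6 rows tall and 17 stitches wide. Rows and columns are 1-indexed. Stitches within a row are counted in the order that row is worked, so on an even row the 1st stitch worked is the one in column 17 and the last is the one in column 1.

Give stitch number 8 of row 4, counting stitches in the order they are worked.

Result:
P

Derivation:
Row 4: (4-1) mod 2 = 1, so use chart row 2. Even row -> WS.
Chart row 2 tiled across columns 1-17: K K K2TOG P K K K K2TOG P K K K K2TOG P K K K
WS row: flip the tiled sequence (start at column 17) and apply K<->P; YO and K2TOG stay.
Row 4 as worked: P P P K K2TOG P P P K K2TOG P P P K K2TOG P P
The 8th stitch worked is P.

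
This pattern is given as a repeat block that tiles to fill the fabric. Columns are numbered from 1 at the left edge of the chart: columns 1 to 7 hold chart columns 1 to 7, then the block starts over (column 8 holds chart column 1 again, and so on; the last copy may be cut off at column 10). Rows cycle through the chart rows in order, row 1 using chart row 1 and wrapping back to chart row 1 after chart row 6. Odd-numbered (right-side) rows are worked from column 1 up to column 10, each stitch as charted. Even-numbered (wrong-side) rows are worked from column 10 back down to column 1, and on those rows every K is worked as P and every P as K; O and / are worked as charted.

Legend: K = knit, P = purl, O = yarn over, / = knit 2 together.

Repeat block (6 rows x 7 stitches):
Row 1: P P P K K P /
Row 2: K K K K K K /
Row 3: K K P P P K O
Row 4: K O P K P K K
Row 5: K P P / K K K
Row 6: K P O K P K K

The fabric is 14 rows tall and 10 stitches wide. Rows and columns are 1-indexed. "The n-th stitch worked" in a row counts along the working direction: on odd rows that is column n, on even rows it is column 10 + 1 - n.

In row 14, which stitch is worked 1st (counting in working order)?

Row 14 uses chart row ((14-1) mod 6)+1 = 2. Row 14 is even, so WS.
Chart row 2 tiled across columns 1-10: K K K K K K / K K K
WS: work from column 10 back to column 1 (reverse the tiled row), swapping K<->P (O and / unchanged).
Row 14 as worked: P P P / P P P P P P
Counting 1 along the worked row gives P.

== STITCH ==
P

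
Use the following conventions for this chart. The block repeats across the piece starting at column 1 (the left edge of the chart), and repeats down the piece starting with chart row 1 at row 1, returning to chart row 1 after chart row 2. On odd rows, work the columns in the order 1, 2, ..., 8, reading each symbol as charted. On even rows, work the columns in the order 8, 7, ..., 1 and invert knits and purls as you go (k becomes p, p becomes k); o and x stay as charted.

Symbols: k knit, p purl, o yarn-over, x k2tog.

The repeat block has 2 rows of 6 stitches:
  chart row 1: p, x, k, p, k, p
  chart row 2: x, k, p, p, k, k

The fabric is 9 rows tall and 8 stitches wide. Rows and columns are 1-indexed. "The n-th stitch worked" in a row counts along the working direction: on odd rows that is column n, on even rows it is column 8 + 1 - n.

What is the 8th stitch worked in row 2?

Row 2 uses chart row ((2-1) mod 2)+1 = 2. Row 2 is even, so WS.
Chart row 2 tiled across columns 1-8: x k p p k k x k
WS: work from column 8 back to column 1 (reverse the tiled row), swapping k<->p (o and x unchanged).
Row 2 as worked: p x p p k k p x
Counting 8 along the worked row gives x.

Result:
x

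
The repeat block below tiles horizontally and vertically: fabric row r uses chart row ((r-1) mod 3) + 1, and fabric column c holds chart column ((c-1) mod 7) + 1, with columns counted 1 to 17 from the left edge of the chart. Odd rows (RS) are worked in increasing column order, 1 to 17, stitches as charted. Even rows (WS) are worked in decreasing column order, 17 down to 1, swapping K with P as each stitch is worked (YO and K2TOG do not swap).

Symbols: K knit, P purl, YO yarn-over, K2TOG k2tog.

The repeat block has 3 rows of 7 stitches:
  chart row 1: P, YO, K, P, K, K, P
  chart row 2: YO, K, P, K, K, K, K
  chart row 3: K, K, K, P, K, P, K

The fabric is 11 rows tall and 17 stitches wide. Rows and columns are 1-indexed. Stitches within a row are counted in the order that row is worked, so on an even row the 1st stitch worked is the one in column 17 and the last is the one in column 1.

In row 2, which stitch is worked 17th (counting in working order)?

== STITCH ==
YO

Derivation:
Row 2: (2-1) mod 3 = 1, so use chart row 2. Even row -> WS.
Chart row 2 tiled across columns 1-17: YO K P K K K K YO K P K K K K YO K P
WS: work from column 17 back to column 1 (reverse the tiled row), swapping K<->P (YO and K2TOG unchanged).
Row 2 as worked: K P YO P P P P K P YO P P P P K P YO
Counting 17 along the worked row gives YO.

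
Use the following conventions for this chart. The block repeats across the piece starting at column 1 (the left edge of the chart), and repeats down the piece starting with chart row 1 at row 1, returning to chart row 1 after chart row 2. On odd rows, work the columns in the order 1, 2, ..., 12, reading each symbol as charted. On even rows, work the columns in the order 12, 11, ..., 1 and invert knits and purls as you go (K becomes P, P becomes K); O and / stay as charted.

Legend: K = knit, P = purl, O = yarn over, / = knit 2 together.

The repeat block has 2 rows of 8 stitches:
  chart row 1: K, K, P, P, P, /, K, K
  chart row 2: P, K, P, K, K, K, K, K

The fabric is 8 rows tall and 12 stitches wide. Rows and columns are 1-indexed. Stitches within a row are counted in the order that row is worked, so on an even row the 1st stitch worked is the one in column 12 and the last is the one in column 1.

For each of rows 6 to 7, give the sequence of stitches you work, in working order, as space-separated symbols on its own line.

Row 6: chart row 2, WS - tiled (columns 1-12): P K P K K K K K P K P K; work from column 12 back to 1 with K<->P swapped.
Row 7: chart row 1, RS - tile across columns 1-12 and work as-is.

Rows as worked:
P K P K P P P P P K P K
K K P P P / K K K K P P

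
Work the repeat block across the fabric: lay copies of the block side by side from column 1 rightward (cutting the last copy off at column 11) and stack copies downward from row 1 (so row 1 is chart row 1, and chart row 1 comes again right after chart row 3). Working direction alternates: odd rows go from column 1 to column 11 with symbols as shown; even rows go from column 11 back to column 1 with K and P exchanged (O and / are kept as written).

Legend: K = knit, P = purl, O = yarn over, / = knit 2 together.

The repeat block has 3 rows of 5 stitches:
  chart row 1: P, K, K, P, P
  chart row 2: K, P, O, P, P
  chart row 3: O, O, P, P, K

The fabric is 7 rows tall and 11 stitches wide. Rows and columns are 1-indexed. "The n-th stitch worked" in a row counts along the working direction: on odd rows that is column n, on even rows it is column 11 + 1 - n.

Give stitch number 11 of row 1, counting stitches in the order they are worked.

Stitch:
P

Derivation:
Row 1: (1-1) mod 3 = 0, so use chart row 1. Odd row -> RS.
Chart row 1 tiled across columns 1-11: P K K P P P K K P P P
RS row: no reversal, no swap; stitch n worked = column n.
The 11th stitch worked is P.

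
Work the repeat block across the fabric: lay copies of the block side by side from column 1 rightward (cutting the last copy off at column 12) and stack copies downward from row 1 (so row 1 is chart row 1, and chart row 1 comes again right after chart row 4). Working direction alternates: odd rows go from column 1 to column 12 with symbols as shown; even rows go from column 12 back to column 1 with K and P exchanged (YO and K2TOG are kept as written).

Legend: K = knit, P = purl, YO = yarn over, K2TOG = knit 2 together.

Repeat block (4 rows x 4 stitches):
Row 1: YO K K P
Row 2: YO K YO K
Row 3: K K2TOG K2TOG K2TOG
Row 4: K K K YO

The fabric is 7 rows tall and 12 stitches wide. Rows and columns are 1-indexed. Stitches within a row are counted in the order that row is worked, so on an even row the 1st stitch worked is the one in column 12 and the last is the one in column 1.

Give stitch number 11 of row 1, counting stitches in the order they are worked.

Row 1 uses chart row ((1-1) mod 4)+1 = 1. Row 1 is odd, so RS.
Chart row 1 tiled across columns 1-12: YO K K P YO K K P YO K K P
Right side: take the tiled row as-is (worked left to right from column 1).
Counting 11 along the worked row gives K.

Result:
K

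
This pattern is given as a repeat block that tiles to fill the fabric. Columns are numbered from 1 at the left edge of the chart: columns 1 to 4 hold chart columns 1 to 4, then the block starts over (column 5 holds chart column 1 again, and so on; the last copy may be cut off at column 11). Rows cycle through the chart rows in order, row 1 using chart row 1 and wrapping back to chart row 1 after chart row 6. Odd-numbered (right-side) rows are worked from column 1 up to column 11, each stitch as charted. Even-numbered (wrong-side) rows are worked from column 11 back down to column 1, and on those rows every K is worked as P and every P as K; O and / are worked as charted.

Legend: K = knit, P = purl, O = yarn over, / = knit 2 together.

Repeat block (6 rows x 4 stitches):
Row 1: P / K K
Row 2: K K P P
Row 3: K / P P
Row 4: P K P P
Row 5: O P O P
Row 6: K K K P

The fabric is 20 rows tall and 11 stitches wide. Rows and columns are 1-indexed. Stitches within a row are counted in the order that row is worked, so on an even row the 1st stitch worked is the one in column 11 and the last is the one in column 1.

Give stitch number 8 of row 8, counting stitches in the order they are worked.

Row 8 uses chart row ((8-1) mod 6)+1 = 2. Row 8 is even, so WS.
Chart row 2 tiled across columns 1-11: K K P P K K P P K K P
WS row: flip the tiled sequence (start at column 11) and apply K<->P; O and / stay.
Row 8 as worked: K P P K K P P K K P P
Stitch 8 in working order -> K

Stitch:
K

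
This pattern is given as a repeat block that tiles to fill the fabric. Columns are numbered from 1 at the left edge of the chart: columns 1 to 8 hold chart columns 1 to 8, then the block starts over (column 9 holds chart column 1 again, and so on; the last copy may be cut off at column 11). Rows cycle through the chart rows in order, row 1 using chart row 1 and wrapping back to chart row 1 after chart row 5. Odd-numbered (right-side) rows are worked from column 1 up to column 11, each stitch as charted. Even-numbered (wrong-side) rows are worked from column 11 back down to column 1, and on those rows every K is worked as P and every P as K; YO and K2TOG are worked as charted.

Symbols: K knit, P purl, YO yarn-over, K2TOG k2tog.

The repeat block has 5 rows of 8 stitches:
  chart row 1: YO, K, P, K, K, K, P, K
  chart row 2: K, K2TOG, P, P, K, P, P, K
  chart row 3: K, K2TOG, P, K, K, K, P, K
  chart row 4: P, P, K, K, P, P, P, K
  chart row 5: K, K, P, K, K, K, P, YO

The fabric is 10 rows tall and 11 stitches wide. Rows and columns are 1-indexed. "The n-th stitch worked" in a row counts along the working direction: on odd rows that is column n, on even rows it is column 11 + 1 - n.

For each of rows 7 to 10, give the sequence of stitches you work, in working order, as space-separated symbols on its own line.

Row 7: chart row 2, RS - tile across columns 1-11 and work as-is.
Row 8: chart row 3, WS - tiled (columns 1-11): K K2TOG P K K K P K K K2TOG P; work from column 11 back to 1 with K<->P swapped.
Row 9: chart row 4, RS - tile across columns 1-11 and work as-is.
Row 10: chart row 5, WS - tiled (columns 1-11): K K P K K K P YO K K P; work from column 11 back to 1 with K<->P swapped.

Result:
K K2TOG P P K P P K K K2TOG P
K K2TOG P P K P P P K K2TOG P
P P K K P P P K P P K
K P P YO K P P P K P P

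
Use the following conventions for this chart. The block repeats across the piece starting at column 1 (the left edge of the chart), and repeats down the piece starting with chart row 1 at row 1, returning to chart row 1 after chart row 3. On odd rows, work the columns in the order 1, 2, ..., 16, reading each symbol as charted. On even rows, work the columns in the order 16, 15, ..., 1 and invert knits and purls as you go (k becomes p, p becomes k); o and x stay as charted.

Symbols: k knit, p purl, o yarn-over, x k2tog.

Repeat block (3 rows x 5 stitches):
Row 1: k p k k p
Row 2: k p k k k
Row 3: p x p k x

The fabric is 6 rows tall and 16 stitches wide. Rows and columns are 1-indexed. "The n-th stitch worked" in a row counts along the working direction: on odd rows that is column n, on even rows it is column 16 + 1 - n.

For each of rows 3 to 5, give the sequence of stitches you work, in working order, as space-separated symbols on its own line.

Row 3: chart row 3, RS - tile across columns 1-16 and work as-is.
Row 4: chart row 1, WS - tiled (columns 1-16): k p k k p k p k k p k p k k p k; work from column 16 back to 1 with k<->p swapped.
Row 5: chart row 2, RS - tile across columns 1-16 and work as-is.

== ROWS AS WORKED ==
p x p k x p x p k x p x p k x p
p k p p k p k p p k p k p p k p
k p k k k k p k k k k p k k k k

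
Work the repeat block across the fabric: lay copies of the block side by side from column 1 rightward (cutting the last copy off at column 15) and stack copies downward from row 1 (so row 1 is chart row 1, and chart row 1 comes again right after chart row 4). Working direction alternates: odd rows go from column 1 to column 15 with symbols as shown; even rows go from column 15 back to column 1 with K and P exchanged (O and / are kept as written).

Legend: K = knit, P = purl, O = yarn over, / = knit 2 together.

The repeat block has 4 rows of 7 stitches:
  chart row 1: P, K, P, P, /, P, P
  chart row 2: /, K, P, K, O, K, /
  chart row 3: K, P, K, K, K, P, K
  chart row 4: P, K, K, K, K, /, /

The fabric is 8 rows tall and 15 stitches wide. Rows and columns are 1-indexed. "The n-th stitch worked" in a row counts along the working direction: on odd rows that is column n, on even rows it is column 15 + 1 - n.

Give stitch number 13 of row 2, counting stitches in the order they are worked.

Stitch:
K

Derivation:
Row 2: (2-1) mod 4 = 1, so use chart row 2. Even row -> WS.
Chart row 2 tiled across columns 1-15: / K P K O K / / K P K O K / /
WS: work from column 15 back to column 1 (reverse the tiled row), swapping K<->P (O and / unchanged).
Row 2 as worked: / / P O P K P / / P O P K P /
The 13th stitch worked is K.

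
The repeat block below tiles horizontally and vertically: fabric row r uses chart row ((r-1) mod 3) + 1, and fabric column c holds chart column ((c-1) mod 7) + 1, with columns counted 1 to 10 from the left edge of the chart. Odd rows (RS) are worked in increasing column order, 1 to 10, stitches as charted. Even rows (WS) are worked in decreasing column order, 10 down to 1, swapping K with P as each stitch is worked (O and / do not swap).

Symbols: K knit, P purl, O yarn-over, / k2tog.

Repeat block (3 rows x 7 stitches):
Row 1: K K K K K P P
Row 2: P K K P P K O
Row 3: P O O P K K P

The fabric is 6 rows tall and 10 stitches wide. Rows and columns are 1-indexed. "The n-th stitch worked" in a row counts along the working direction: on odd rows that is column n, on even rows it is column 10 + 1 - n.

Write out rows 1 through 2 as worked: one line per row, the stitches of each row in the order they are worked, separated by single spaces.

Rows as worked:
K K K K K P P K K K
P P K O P K K P P K

Derivation:
Row 1: chart row 1, RS - tile across columns 1-10 and work as-is.
Row 2: chart row 2, WS - tiled (columns 1-10): P K K P P K O P K K; work from column 10 back to 1 with K<->P swapped.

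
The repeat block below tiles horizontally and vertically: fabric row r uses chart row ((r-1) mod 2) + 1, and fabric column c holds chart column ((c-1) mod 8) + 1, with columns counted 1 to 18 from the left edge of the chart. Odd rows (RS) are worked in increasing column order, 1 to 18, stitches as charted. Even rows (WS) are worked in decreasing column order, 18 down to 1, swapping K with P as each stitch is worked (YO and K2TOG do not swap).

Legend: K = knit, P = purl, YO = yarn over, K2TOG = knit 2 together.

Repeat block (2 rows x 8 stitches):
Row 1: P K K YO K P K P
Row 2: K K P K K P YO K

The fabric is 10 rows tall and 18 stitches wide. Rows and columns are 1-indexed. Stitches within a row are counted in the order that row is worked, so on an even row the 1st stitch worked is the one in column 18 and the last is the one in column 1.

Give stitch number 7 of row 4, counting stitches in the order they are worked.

Row 4: (4-1) mod 2 = 1, so use chart row 2. Even row -> WS.
Chart row 2 tiled across columns 1-18: K K P K K P YO K K K P K K P YO K K K
Wrong side: read the tiled row from column 18 down to 1 and exchange K with P (leave YO, K2TOG).
Row 4 as worked: P P P YO K P P K P P P YO K P P K P P
The 7th stitch worked is P.

Result:
P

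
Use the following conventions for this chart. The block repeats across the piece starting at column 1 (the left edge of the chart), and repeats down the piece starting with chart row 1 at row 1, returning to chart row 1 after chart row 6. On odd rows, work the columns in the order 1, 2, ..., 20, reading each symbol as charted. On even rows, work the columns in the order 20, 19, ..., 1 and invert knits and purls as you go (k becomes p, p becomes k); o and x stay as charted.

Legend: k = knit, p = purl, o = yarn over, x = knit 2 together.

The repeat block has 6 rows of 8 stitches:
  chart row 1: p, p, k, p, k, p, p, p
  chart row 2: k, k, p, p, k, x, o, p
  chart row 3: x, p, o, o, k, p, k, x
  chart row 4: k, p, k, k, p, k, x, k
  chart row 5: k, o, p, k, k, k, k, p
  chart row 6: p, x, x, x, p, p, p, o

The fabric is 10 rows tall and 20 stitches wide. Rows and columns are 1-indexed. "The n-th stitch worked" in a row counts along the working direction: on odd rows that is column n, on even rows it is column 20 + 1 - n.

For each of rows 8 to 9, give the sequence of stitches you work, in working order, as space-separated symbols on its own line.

Result:
k k p p k o x p k k p p k o x p k k p p
x p o o k p k x x p o o k p k x x p o o

Derivation:
Row 8: chart row 2, WS - tiled (columns 1-20): k k p p k x o p k k p p k x o p k k p p; work from column 20 back to 1 with k<->p swapped.
Row 9: chart row 3, RS - tile across columns 1-20 and work as-is.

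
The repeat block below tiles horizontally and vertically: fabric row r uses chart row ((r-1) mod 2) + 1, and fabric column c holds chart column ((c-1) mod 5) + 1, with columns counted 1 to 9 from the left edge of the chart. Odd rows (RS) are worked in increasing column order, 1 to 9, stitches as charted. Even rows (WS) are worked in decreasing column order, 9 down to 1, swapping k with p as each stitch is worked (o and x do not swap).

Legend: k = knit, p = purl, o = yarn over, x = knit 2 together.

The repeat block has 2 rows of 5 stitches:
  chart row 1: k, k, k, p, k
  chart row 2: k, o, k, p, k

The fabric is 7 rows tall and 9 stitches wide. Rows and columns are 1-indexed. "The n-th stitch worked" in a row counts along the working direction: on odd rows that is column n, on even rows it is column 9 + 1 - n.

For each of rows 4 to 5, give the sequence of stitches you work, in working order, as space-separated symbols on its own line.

== ROWS AS WORKED ==
k p o p p k p o p
k k k p k k k k p

Derivation:
Row 4: chart row 2, WS - tiled (columns 1-9): k o k p k k o k p; work from column 9 back to 1 with k<->p swapped.
Row 5: chart row 1, RS - tile across columns 1-9 and work as-is.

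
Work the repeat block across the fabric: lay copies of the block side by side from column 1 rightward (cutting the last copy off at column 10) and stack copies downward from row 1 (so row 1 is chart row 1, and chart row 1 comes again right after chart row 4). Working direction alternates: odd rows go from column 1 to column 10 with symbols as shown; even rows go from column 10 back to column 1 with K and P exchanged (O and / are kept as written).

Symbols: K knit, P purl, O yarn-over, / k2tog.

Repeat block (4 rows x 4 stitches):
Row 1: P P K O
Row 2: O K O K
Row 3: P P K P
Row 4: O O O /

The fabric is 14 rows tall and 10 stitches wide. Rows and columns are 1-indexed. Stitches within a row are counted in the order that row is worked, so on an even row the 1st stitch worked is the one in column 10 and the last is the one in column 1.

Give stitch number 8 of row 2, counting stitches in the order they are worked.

For row 2: chart row = ((2-1) mod 4) + 1 = 2; this is a WS (even) row.
Chart row 2 tiled across columns 1-10: O K O K O K O K O K
WS row: flip the tiled sequence (start at column 10) and apply K<->P; O and / stay.
Row 2 as worked: P O P O P O P O P O
Stitch 8 in working order -> O

Stitch:
O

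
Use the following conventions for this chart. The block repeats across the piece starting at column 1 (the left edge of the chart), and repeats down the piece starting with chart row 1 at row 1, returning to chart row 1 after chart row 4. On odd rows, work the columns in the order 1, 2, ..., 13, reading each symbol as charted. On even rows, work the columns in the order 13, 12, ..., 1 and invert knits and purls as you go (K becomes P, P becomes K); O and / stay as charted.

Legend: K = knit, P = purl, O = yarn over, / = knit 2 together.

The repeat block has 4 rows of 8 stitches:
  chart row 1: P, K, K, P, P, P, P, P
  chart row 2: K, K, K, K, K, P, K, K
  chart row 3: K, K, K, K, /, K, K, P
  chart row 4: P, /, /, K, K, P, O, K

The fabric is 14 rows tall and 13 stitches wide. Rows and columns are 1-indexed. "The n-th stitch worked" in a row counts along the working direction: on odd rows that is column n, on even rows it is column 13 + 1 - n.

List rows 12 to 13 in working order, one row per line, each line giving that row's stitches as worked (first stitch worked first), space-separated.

Rows as worked:
P P / / K P O K P P / / K
P K K P P P P P P K K P P

Derivation:
Row 12: chart row 4, WS - tiled (columns 1-13): P / / K K P O K P / / K K; work from column 13 back to 1 with K<->P swapped.
Row 13: chart row 1, RS - tile across columns 1-13 and work as-is.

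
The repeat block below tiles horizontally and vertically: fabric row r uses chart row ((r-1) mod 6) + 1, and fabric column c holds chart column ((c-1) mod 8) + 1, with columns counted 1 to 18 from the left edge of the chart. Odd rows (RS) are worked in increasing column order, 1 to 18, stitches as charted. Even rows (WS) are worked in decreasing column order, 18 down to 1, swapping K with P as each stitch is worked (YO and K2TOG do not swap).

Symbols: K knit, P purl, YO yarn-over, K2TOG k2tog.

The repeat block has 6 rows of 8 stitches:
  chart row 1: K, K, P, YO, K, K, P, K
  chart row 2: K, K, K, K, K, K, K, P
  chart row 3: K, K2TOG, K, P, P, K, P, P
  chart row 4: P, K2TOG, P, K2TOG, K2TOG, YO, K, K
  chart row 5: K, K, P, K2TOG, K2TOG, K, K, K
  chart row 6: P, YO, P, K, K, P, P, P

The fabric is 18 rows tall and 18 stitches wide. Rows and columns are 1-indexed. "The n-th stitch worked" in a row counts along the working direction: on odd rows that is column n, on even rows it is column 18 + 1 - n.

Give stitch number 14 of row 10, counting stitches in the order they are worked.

== STITCH ==
K2TOG

Derivation:
For row 10: chart row = ((10-1) mod 6) + 1 = 4; this is a WS (even) row.
Chart row 4 tiled across columns 1-18: P K2TOG P K2TOG K2TOG YO K K P K2TOG P K2TOG K2TOG YO K K P K2TOG
WS: work from column 18 back to column 1 (reverse the tiled row), swapping K<->P (YO and K2TOG unchanged).
Row 10 as worked: K2TOG K P P YO K2TOG K2TOG K K2TOG K P P YO K2TOG K2TOG K K2TOG K
Stitch 14 in working order -> K2TOG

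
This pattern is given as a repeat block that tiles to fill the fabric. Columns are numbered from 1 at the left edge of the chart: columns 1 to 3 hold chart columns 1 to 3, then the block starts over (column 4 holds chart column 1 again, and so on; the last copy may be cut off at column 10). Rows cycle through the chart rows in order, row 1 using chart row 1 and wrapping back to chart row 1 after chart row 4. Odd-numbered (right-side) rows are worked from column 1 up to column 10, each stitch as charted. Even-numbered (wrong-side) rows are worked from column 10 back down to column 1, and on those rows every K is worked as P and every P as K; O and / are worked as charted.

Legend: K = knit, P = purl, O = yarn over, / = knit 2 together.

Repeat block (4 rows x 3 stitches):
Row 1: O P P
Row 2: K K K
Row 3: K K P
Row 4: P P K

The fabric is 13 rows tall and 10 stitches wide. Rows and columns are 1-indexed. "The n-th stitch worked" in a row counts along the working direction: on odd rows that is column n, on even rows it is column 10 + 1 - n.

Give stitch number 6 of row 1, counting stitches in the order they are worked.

For row 1: chart row = ((1-1) mod 4) + 1 = 1; this is a RS (odd) row.
Chart row 1 tiled across columns 1-10: O P P O P P O P P O
Right side: take the tiled row as-is (worked left to right from column 1).
Counting 6 along the worked row gives P.

Result:
P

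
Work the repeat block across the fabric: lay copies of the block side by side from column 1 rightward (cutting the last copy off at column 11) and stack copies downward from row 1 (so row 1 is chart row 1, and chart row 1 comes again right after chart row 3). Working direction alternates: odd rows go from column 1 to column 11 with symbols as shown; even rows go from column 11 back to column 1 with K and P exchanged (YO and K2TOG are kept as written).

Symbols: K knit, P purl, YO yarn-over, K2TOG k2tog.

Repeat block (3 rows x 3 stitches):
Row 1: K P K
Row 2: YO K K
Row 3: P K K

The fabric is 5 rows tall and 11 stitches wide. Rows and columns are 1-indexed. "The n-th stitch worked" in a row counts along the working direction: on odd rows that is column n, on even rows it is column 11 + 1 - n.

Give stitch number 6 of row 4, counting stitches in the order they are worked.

For row 4: chart row = ((4-1) mod 3) + 1 = 1; this is a WS (even) row.
Chart row 1 tiled across columns 1-11: K P K K P K K P K K P
WS row: flip the tiled sequence (start at column 11) and apply K<->P; YO and K2TOG stay.
Row 4 as worked: K P P K P P K P P K P
Counting 6 along the worked row gives P.

Result:
P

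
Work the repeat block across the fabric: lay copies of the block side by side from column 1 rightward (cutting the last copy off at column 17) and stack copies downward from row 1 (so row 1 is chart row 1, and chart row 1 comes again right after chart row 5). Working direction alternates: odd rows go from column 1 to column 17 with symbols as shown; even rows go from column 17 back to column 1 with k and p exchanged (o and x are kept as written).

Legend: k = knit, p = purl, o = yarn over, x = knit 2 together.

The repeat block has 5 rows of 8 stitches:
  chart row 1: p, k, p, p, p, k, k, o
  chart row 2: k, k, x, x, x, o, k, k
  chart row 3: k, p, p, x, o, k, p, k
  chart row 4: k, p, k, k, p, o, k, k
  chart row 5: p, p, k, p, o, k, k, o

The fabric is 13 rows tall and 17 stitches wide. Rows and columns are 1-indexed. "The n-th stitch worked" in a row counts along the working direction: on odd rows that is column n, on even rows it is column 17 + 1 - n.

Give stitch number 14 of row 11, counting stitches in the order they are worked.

Row 11 uses chart row ((11-1) mod 5)+1 = 1. Row 11 is odd, so RS.
Chart row 1 tiled across columns 1-17: p k p p p k k o p k p p p k k o p
RS row: no reversal, no swap; stitch n worked = column n.
The 14th stitch worked is k.

Stitch:
k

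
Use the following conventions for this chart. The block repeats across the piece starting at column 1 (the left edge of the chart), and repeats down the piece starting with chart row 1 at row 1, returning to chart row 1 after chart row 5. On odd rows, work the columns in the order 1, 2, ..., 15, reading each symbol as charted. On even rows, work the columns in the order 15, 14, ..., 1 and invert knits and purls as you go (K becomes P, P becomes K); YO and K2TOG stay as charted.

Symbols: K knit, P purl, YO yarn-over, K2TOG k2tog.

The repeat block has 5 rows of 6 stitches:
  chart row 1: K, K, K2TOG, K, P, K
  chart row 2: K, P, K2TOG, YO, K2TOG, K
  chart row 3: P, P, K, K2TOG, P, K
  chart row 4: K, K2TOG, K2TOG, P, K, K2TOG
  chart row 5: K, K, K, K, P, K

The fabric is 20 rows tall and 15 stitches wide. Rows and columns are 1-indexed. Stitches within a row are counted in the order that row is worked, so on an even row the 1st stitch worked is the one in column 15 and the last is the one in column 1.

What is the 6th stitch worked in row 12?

== STITCH ==
YO

Derivation:
Row 12: (12-1) mod 5 = 1, so use chart row 2. Even row -> WS.
Chart row 2 tiled across columns 1-15: K P K2TOG YO K2TOG K K P K2TOG YO K2TOG K K P K2TOG
WS row: flip the tiled sequence (start at column 15) and apply K<->P; YO and K2TOG stay.
Row 12 as worked: K2TOG K P P K2TOG YO K2TOG K P P K2TOG YO K2TOG K P
Stitch 6 in working order -> YO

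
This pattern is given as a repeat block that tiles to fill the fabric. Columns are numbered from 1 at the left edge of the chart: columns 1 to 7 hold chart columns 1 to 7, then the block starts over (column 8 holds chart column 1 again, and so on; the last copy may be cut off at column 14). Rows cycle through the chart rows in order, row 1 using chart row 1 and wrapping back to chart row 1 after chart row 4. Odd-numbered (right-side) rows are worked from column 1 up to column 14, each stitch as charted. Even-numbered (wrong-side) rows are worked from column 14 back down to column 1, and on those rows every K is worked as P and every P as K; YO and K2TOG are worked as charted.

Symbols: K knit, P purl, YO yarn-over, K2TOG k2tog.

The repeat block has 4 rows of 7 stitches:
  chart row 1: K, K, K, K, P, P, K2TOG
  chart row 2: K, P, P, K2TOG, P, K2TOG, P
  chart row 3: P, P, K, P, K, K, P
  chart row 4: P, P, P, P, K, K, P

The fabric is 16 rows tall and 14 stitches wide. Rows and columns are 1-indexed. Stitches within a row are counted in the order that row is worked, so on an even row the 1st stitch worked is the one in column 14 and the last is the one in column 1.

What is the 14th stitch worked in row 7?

Result:
P

Derivation:
Row 7 uses chart row ((7-1) mod 4)+1 = 3. Row 7 is odd, so RS.
Chart row 3 tiled across columns 1-14: P P K P K K P P P K P K K P
Right side: take the tiled row as-is (worked left to right from column 1).
The 14th stitch worked is P.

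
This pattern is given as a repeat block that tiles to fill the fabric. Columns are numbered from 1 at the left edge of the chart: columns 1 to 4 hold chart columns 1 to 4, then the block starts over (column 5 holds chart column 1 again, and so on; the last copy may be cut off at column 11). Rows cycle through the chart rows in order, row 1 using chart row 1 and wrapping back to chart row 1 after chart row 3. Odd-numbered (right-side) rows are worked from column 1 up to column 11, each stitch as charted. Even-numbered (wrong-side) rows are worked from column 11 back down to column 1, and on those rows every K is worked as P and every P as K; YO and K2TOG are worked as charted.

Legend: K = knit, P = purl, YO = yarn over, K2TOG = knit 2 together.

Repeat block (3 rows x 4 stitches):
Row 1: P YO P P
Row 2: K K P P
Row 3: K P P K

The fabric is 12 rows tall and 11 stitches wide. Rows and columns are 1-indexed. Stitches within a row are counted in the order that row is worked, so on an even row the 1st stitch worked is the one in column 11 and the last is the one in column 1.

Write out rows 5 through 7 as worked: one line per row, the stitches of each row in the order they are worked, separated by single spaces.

Row 5: chart row 2, RS - tile across columns 1-11 and work as-is.
Row 6: chart row 3, WS - tiled (columns 1-11): K P P K K P P K K P P; work from column 11 back to 1 with K<->P swapped.
Row 7: chart row 1, RS - tile across columns 1-11 and work as-is.

Result:
K K P P K K P P K K P
K K P P K K P P K K P
P YO P P P YO P P P YO P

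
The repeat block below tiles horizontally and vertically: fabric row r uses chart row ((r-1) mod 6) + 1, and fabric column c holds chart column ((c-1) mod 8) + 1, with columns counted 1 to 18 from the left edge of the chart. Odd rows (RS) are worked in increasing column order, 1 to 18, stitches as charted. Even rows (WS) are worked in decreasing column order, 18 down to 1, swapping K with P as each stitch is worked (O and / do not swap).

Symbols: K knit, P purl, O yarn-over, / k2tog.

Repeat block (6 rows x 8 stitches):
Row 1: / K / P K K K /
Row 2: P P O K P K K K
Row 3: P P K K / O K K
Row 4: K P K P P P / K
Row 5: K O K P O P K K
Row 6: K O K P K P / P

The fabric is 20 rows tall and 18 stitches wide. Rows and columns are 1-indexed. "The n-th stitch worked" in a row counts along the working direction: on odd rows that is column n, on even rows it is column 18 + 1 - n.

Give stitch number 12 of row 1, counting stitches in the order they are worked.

Result:
P

Derivation:
For row 1: chart row = ((1-1) mod 6) + 1 = 1; this is a RS (odd) row.
Chart row 1 tiled across columns 1-18: / K / P K K K / / K / P K K K / / K
RS: work column 1 to column 18, symbols as charted — the tiled row is the row as worked.
Counting 12 along the worked row gives P.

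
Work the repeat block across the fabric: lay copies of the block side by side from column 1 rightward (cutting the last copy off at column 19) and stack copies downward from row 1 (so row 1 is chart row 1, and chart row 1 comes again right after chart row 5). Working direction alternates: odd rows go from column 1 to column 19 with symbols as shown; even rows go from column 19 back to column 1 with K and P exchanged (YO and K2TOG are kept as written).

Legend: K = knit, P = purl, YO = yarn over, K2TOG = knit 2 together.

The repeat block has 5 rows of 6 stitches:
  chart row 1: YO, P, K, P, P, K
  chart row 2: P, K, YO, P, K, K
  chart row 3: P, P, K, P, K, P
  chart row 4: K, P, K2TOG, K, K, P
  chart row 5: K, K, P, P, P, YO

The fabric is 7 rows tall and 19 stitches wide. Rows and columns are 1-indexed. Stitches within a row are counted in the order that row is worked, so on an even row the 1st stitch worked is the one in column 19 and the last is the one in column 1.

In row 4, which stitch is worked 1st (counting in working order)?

== STITCH ==
P

Derivation:
Row 4: (4-1) mod 5 = 3, so use chart row 4. Even row -> WS.
Chart row 4 tiled across columns 1-19: K P K2TOG K K P K P K2TOG K K P K P K2TOG K K P K
WS: work from column 19 back to column 1 (reverse the tiled row), swapping K<->P (YO and K2TOG unchanged).
Row 4 as worked: P K P P K2TOG K P K P P K2TOG K P K P P K2TOG K P
The 1st stitch worked is P.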